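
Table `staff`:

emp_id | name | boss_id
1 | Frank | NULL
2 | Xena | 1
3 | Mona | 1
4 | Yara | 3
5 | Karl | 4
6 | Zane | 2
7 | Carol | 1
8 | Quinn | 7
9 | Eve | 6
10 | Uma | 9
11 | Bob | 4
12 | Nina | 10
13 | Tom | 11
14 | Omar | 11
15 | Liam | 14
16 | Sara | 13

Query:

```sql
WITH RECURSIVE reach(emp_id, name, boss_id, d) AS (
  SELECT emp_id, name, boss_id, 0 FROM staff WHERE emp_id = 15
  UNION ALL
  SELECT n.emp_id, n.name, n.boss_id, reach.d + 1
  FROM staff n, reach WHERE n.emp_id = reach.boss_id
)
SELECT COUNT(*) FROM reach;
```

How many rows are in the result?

Base: emp_id=15 (Liam), boss_id=14, d 0.
Iteration 1: join on emp_id=14 -> Omar (id 14, boss_id=11, d 1).
Iteration 2: join on emp_id=11 -> Bob (id 11, boss_id=4, d 2).
Iteration 3: join on emp_id=4 -> Yara (id 4, boss_id=3, d 3).
Iteration 4: join on emp_id=3 -> Mona (id 3, boss_id=1, d 4).
Iteration 5: join on emp_id=1 -> Frank (id 1, boss_id=NULL, d 5).
Iteration 6: boss_id is NULL; no match; recursion stops.
Total rows emitted: 6.

6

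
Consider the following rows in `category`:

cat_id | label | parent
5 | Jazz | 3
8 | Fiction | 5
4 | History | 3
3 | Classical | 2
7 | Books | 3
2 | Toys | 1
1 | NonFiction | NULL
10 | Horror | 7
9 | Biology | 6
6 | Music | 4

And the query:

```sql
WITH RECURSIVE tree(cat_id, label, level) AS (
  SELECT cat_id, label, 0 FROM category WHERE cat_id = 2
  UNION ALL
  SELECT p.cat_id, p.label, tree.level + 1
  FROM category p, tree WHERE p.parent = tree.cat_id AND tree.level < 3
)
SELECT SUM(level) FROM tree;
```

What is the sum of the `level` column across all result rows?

Base: cat_id=2 (Toys) at level 0.
Iteration 1: rows with parent in {2} -> Classical (id 3, level 1).
Iteration 2: rows with parent in {3} -> History (id 4, level 2), Jazz (id 5, level 2), Books (id 7, level 2).
Iteration 3: rows with parent in {4,5,7} -> Music (id 6, level 3), Fiction (id 8, level 3), Horror (id 10, level 3).
Iteration 4: level < 3 fails for all current rows; recursion stops.
SUM(level) = 0 + 1 + 2 + 2 + 2 + 3 + 3 + 3 = 16.

16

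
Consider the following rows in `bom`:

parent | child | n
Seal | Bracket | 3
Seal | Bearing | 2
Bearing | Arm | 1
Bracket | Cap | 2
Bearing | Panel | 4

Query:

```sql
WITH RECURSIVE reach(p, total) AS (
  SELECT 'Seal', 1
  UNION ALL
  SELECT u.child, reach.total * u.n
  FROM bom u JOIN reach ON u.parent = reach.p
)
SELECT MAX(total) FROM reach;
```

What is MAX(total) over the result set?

8

Base: (Seal, total=1).
Iteration 1: components of {Seal} -> Bearing = 1*2 = 2, Bracket = 1*3 = 3.
Iteration 2: components of {Bearing,Bracket} -> Arm = 2*1 = 2, Cap = 3*2 = 6, Panel = 2*4 = 8.
Iteration 3: no further components; recursion stops.
total values: 1, 3, 2, 6, 2, 8; the maximum is 8.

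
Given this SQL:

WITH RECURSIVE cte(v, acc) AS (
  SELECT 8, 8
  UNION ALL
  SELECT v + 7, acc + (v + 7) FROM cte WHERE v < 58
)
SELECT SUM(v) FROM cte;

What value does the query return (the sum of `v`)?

Base: v=8, acc=8.
Iteration 1: 8 < 58 holds -> v = 8 + 7 = 15, acc = 8 + 15 = 23.
Iteration 2: 15 < 58 holds -> v = 15 + 7 = 22, acc = 23 + 22 = 45.
Iteration 3: 22 < 58 holds -> v = 22 + 7 = 29, acc = 45 + 29 = 74.
Iteration 4: 29 < 58 holds -> v = 29 + 7 = 36, acc = 74 + 36 = 110.
Iteration 5: 36 < 58 holds -> v = 36 + 7 = 43, acc = 110 + 43 = 153.
Iteration 6: 43 < 58 holds -> v = 43 + 7 = 50, acc = 153 + 50 = 203.
Iteration 7: 50 < 58 holds -> v = 50 + 7 = 57, acc = 203 + 57 = 260.
Iteration 8: 57 < 58 holds -> v = 57 + 7 = 64, acc = 260 + 64 = 324.
Iteration 9: 64 < 58 fails; recursion stops.
SUM(v) = 8 + 15 + 22 + 29 + 36 + 43 + 50 + 57 + 64 = 324.

324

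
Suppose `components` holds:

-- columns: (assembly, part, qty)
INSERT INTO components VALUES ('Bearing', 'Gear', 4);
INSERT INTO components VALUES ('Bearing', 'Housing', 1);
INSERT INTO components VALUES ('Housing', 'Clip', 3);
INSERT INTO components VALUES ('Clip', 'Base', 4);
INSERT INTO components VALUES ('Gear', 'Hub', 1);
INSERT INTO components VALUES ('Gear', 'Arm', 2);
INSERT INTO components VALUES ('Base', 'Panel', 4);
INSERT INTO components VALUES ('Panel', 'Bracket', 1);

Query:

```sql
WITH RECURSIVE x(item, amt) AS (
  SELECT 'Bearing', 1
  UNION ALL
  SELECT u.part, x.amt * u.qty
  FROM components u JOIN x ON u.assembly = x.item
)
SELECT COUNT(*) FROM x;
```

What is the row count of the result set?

9

Base: (Bearing, amt=1).
Iteration 1: components of {Bearing} -> Gear = 1*4 = 4, Housing = 1*1 = 1.
Iteration 2: components of {Gear,Housing} -> Arm = 4*2 = 8, Clip = 1*3 = 3, Hub = 4*1 = 4.
Iteration 3: components of {Arm,Clip,Hub} -> Base = 3*4 = 12.
Iteration 4: components of {Base} -> Panel = 12*4 = 48.
Iteration 5: components of {Panel} -> Bracket = 48*1 = 48.
Iteration 6: no further components; recursion stops.
Total rows emitted: 9.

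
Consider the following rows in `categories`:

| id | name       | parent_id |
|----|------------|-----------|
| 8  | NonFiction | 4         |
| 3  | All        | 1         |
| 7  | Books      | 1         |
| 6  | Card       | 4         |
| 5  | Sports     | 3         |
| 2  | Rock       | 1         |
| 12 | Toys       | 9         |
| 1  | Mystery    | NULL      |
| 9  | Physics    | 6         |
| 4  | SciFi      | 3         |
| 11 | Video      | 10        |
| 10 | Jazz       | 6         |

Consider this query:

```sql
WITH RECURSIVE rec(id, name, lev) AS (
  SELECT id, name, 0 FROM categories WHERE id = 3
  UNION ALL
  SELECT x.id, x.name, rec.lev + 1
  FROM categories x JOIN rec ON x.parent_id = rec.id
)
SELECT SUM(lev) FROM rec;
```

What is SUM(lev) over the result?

Base: id=3 (All) at lev 0.
Iteration 1: rows with parent_id in {3} -> SciFi (id 4, lev 1), Sports (id 5, lev 1).
Iteration 2: rows with parent_id in {4,5} -> Card (id 6, lev 2), NonFiction (id 8, lev 2).
Iteration 3: rows with parent_id in {6,8} -> Physics (id 9, lev 3), Jazz (id 10, lev 3).
Iteration 4: rows with parent_id in {9,10} -> Video (id 11, lev 4), Toys (id 12, lev 4).
Iteration 5: no rows with parent_id in {11,12}; recursion stops.
SUM(lev) = 0 + 1 + 1 + 2 + 2 + 3 + 3 + 4 + 4 = 20.

20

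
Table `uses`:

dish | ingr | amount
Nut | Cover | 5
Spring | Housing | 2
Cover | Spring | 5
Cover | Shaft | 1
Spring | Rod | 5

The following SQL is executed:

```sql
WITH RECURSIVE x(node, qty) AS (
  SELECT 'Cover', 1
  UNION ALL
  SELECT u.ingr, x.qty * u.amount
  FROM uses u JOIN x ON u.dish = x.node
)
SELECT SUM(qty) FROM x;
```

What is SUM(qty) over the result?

Base: (Cover, qty=1).
Iteration 1: components of {Cover} -> Shaft = 1*1 = 1, Spring = 1*5 = 5.
Iteration 2: components of {Shaft,Spring} -> Housing = 5*2 = 10, Rod = 5*5 = 25.
Iteration 3: no further components; recursion stops.
SUM(qty) = 1 + 5 + 1 + 10 + 25 = 42.

42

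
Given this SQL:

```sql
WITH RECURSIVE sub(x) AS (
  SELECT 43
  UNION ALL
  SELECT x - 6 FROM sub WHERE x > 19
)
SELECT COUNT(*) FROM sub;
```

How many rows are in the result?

5

Base: x=43.
Iteration 1: 43 > 19 holds -> x = 43 - 6 = 37.
Iteration 2: 37 > 19 holds -> x = 37 - 6 = 31.
Iteration 3: 31 > 19 holds -> x = 31 - 6 = 25.
Iteration 4: 25 > 19 holds -> x = 25 - 6 = 19.
Iteration 5: 19 > 19 fails; recursion stops.
Total rows emitted: 5.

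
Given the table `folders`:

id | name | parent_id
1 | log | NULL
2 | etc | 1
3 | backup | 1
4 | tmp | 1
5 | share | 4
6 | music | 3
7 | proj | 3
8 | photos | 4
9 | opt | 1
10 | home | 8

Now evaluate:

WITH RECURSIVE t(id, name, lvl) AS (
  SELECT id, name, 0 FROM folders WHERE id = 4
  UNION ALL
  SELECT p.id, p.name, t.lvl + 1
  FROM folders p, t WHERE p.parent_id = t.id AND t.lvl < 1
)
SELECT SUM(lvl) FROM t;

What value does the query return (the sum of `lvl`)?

2

Base: id=4 (tmp) at lvl 0.
Iteration 1: rows with parent_id in {4} -> share (id 5, lvl 1), photos (id 8, lvl 1).
Iteration 2: lvl < 1 fails for all current rows; recursion stops.
SUM(lvl) = 0 + 1 + 1 = 2.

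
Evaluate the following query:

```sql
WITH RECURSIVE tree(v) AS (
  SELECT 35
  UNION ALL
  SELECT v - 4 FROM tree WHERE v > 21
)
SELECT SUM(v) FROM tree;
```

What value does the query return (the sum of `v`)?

Base: v=35.
Iteration 1: 35 > 21 holds -> v = 35 - 4 = 31.
Iteration 2: 31 > 21 holds -> v = 31 - 4 = 27.
Iteration 3: 27 > 21 holds -> v = 27 - 4 = 23.
Iteration 4: 23 > 21 holds -> v = 23 - 4 = 19.
Iteration 5: 19 > 21 fails; recursion stops.
SUM(v) = 35 + 31 + 27 + 23 + 19 = 135.

135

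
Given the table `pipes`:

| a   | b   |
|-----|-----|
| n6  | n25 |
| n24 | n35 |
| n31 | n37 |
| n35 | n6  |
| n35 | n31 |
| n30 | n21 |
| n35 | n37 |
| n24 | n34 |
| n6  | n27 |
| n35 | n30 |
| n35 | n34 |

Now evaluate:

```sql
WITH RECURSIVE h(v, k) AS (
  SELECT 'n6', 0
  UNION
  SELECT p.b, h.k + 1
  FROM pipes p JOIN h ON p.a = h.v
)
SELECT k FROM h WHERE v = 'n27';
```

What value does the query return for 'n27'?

1

Base: (n6, k=0).
Iteration 1: edges from {n6} -> (n25, k=1), (n27, k=1).
Iteration 2: no outgoing edges from {n25,n27}; recursion stops.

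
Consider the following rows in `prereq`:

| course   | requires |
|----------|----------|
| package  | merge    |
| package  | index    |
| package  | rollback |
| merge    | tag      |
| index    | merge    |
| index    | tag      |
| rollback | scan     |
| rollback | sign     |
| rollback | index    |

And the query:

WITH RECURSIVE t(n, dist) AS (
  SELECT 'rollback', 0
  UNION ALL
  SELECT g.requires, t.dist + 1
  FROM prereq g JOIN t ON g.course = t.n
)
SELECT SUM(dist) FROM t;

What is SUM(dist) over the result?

Base: (rollback, dist=0).
Iteration 1: edges from {rollback} -> (index, dist=1), (scan, dist=1), (sign, dist=1).
Iteration 2: edges from {index,scan,sign} -> (merge, dist=2), (tag, dist=2).
Iteration 3: edges from {merge,tag} -> (tag, dist=3).
Iteration 4: no outgoing edges from {tag}; recursion stops.
SUM(dist) = 0 + 1 + 1 + 1 + 2 + 2 + 3 = 10.

10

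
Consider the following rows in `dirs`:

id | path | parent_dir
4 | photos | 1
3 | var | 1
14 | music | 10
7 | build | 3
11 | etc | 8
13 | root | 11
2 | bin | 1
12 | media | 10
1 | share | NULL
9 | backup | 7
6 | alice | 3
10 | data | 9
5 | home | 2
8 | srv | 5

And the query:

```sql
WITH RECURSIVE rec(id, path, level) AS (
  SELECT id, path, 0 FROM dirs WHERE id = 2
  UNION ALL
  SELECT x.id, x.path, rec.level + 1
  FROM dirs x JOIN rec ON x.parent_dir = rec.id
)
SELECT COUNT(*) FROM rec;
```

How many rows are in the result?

Base: id=2 (bin) at level 0.
Iteration 1: rows with parent_dir in {2} -> home (id 5, level 1).
Iteration 2: rows with parent_dir in {5} -> srv (id 8, level 2).
Iteration 3: rows with parent_dir in {8} -> etc (id 11, level 3).
Iteration 4: rows with parent_dir in {11} -> root (id 13, level 4).
Iteration 5: no rows with parent_dir in {13}; recursion stops.
Total rows emitted: 5.

5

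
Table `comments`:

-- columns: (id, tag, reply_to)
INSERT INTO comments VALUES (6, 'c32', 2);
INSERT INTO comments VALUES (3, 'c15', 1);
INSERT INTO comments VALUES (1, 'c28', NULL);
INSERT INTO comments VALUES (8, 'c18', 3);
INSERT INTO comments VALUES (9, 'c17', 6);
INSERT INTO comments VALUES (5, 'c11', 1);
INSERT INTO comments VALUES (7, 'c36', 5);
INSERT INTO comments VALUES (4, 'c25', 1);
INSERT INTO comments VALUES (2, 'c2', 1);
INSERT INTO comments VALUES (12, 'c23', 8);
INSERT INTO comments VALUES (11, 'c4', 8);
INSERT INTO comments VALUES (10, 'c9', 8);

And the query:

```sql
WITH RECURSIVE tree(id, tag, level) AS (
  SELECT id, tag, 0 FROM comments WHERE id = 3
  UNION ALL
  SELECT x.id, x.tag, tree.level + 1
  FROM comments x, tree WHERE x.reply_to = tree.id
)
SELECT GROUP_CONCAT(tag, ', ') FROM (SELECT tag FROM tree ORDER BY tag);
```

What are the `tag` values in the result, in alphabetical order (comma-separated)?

Base: id=3 (c15) at level 0.
Iteration 1: rows with reply_to in {3} -> c18 (id 8, level 1).
Iteration 2: rows with reply_to in {8} -> c9 (id 10, level 2), c4 (id 11, level 2), c23 (id 12, level 2).
Iteration 3: no rows with reply_to in {10,11,12}; recursion stops.

c15, c18, c23, c4, c9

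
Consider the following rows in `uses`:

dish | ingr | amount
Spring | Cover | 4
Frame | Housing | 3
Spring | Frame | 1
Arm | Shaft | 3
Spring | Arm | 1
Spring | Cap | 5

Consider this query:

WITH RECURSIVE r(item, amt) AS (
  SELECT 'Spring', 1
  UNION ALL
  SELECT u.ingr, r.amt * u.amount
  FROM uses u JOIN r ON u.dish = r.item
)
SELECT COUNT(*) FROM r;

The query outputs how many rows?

7

Base: (Spring, amt=1).
Iteration 1: components of {Spring} -> Arm = 1*1 = 1, Cap = 1*5 = 5, Cover = 1*4 = 4, Frame = 1*1 = 1.
Iteration 2: components of {Arm,Cap,Cover,Frame} -> Housing = 1*3 = 3, Shaft = 1*3 = 3.
Iteration 3: no further components; recursion stops.
Total rows emitted: 7.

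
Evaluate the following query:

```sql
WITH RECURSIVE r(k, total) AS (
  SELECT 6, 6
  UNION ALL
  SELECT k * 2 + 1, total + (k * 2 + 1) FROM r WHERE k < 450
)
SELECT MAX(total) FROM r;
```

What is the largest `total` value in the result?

Base: k=6, total=6.
Iteration 1: 6 < 450 holds -> k = 6 * 2 + 1 = 13, total = 6 + 13 = 19.
Iteration 2: 13 < 450 holds -> k = 13 * 2 + 1 = 27, total = 19 + 27 = 46.
Iteration 3: 27 < 450 holds -> k = 27 * 2 + 1 = 55, total = 46 + 55 = 101.
Iteration 4: 55 < 450 holds -> k = 55 * 2 + 1 = 111, total = 101 + 111 = 212.
Iteration 5: 111 < 450 holds -> k = 111 * 2 + 1 = 223, total = 212 + 223 = 435.
Iteration 6: 223 < 450 holds -> k = 223 * 2 + 1 = 447, total = 435 + 447 = 882.
Iteration 7: 447 < 450 holds -> k = 447 * 2 + 1 = 895, total = 882 + 895 = 1777.
Iteration 8: 895 < 450 fails; recursion stops.
total values: 6, 19, 46, 101, 212, 435, 882, 1777; the maximum is 1777.

1777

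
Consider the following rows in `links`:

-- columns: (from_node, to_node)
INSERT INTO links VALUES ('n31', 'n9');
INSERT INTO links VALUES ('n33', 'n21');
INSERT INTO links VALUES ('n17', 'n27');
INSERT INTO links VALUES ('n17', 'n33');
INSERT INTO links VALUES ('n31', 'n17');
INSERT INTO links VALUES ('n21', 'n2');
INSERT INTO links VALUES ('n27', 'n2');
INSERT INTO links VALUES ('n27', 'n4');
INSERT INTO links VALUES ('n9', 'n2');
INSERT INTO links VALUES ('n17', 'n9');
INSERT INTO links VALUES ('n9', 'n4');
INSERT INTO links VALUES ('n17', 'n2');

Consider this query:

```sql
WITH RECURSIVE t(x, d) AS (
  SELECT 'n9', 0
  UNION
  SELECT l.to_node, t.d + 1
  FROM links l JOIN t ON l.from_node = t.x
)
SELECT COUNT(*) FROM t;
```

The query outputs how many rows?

Base: (n9, d=0).
Iteration 1: edges from {n9} -> (n2, d=1), (n4, d=1).
Iteration 2: no outgoing edges from {n2,n4}; recursion stops.
Total rows emitted: 3.

3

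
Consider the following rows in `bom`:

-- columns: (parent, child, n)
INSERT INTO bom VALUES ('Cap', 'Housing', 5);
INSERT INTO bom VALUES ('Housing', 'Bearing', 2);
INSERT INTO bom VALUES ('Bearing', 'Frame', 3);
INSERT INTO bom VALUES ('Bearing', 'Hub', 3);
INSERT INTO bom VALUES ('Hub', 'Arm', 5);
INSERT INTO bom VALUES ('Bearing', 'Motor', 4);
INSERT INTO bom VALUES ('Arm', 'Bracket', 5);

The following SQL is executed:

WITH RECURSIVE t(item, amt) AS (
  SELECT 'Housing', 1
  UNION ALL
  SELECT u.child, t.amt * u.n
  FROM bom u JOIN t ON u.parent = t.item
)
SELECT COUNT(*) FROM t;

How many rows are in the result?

7

Base: (Housing, amt=1).
Iteration 1: components of {Housing} -> Bearing = 1*2 = 2.
Iteration 2: components of {Bearing} -> Frame = 2*3 = 6, Hub = 2*3 = 6, Motor = 2*4 = 8.
Iteration 3: components of {Frame,Hub,Motor} -> Arm = 6*5 = 30.
Iteration 4: components of {Arm} -> Bracket = 30*5 = 150.
Iteration 5: no further components; recursion stops.
Total rows emitted: 7.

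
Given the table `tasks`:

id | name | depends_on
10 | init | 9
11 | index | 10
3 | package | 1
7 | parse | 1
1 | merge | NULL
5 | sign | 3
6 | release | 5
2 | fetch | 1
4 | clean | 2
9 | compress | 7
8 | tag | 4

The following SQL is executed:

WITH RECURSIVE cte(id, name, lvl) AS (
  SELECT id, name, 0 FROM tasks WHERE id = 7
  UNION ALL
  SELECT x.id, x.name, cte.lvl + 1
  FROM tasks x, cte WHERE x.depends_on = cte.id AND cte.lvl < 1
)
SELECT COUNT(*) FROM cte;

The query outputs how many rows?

2

Base: id=7 (parse) at lvl 0.
Iteration 1: rows with depends_on in {7} -> compress (id 9, lvl 1).
Iteration 2: lvl < 1 fails for all current rows; recursion stops.
Total rows emitted: 2.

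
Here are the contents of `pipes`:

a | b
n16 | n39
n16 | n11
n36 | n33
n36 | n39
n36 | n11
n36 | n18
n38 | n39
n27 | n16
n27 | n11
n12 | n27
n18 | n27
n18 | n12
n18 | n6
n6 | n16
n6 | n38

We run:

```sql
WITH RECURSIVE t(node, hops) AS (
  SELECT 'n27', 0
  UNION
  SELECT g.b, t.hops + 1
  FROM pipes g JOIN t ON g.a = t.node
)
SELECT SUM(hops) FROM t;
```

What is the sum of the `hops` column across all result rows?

6

Base: (n27, hops=0).
Iteration 1: edges from {n27} -> (n11, hops=1), (n16, hops=1).
Iteration 2: edges from {n11,n16} -> (n11, hops=2), (n39, hops=2).
Iteration 3: no outgoing edges from {n11,n39}; recursion stops.
SUM(hops) = 0 + 1 + 1 + 2 + 2 = 6.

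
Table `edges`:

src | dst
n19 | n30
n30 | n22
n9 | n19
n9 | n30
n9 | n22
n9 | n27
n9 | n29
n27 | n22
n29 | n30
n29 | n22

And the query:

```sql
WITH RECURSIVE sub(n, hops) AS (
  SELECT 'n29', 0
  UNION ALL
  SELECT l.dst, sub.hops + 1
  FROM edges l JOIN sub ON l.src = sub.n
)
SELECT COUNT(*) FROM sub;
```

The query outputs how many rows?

4

Base: (n29, hops=0).
Iteration 1: edges from {n29} -> (n22, hops=1), (n30, hops=1).
Iteration 2: edges from {n22,n30} -> (n22, hops=2).
Iteration 3: no outgoing edges from {n22}; recursion stops.
Total rows emitted: 4.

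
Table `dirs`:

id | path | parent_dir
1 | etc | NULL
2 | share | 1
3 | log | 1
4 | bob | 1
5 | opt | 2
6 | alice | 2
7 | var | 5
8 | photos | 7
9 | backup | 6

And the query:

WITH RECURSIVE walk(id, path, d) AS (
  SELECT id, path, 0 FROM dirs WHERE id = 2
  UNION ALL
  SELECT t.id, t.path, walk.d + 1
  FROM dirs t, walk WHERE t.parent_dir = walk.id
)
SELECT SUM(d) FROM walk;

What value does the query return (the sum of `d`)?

9

Base: id=2 (share) at d 0.
Iteration 1: rows with parent_dir in {2} -> opt (id 5, d 1), alice (id 6, d 1).
Iteration 2: rows with parent_dir in {5,6} -> var (id 7, d 2), backup (id 9, d 2).
Iteration 3: rows with parent_dir in {7,9} -> photos (id 8, d 3).
Iteration 4: no rows with parent_dir in {8}; recursion stops.
SUM(d) = 0 + 1 + 1 + 2 + 2 + 3 = 9.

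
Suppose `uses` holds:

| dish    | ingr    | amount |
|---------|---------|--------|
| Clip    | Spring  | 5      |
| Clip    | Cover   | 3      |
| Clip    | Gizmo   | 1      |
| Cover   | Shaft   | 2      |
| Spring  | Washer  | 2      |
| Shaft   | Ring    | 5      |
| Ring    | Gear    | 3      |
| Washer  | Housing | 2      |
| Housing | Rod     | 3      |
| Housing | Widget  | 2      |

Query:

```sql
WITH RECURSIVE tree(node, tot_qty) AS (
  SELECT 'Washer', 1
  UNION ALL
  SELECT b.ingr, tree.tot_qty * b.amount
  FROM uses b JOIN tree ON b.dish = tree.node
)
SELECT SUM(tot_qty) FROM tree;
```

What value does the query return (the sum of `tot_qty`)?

Base: (Washer, tot_qty=1).
Iteration 1: components of {Washer} -> Housing = 1*2 = 2.
Iteration 2: components of {Housing} -> Rod = 2*3 = 6, Widget = 2*2 = 4.
Iteration 3: no further components; recursion stops.
SUM(tot_qty) = 1 + 2 + 6 + 4 = 13.

13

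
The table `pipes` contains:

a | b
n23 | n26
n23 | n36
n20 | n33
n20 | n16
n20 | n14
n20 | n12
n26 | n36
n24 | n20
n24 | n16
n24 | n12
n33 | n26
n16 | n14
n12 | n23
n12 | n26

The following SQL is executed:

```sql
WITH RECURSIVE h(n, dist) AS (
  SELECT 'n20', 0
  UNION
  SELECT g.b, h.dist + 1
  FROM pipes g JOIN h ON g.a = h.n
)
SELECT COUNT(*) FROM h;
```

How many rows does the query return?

Base: (n20, dist=0).
Iteration 1: edges from {n20} -> (n12, dist=1), (n14, dist=1), (n16, dist=1), (n33, dist=1).
Iteration 2: edges from {n12,n14,n16,n33} -> (n14, dist=2), (n23, dist=2), (n26, dist=2). [UNION drops 1 duplicate row(s)]
Iteration 3: edges from {n14,n23,n26} -> (n26, dist=3), (n36, dist=3). [UNION drops 1 duplicate row(s)]
Iteration 4: edges from {n26,n36} -> (n36, dist=4).
Iteration 5: no outgoing edges from {n36}; recursion stops.
Total rows emitted: 11.

11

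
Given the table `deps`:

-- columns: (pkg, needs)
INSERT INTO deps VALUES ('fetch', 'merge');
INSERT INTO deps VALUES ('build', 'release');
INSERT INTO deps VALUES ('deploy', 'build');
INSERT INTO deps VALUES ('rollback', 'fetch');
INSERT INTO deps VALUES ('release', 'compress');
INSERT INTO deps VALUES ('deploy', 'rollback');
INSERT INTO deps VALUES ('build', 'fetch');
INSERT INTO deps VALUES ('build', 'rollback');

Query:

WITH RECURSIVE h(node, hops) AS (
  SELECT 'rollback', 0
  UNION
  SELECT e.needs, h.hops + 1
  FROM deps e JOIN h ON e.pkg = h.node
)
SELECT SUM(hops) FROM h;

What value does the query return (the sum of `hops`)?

Base: (rollback, hops=0).
Iteration 1: edges from {rollback} -> (fetch, hops=1).
Iteration 2: edges from {fetch} -> (merge, hops=2).
Iteration 3: no outgoing edges from {merge}; recursion stops.
SUM(hops) = 0 + 1 + 2 = 3.

3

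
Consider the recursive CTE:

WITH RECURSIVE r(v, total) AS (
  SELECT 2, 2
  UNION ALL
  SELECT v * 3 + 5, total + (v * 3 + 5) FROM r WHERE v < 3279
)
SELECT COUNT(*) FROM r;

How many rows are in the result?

8

Base: v=2, total=2.
Iteration 1: 2 < 3279 holds -> v = 2 * 3 + 5 = 11, total = 2 + 11 = 13.
Iteration 2: 11 < 3279 holds -> v = 11 * 3 + 5 = 38, total = 13 + 38 = 51.
Iteration 3: 38 < 3279 holds -> v = 38 * 3 + 5 = 119, total = 51 + 119 = 170.
Iteration 4: 119 < 3279 holds -> v = 119 * 3 + 5 = 362, total = 170 + 362 = 532.
Iteration 5: 362 < 3279 holds -> v = 362 * 3 + 5 = 1091, total = 532 + 1091 = 1623.
Iteration 6: 1091 < 3279 holds -> v = 1091 * 3 + 5 = 3278, total = 1623 + 3278 = 4901.
Iteration 7: 3278 < 3279 holds -> v = 3278 * 3 + 5 = 9839, total = 4901 + 9839 = 14740.
Iteration 8: 9839 < 3279 fails; recursion stops.
Total rows emitted: 8.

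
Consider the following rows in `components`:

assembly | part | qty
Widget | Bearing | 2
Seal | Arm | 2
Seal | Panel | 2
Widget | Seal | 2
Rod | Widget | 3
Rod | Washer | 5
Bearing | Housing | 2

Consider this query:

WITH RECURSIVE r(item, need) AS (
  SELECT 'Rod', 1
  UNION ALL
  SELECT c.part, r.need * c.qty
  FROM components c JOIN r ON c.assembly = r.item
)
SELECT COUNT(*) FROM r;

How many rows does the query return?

8

Base: (Rod, need=1).
Iteration 1: components of {Rod} -> Washer = 1*5 = 5, Widget = 1*3 = 3.
Iteration 2: components of {Washer,Widget} -> Bearing = 3*2 = 6, Seal = 3*2 = 6.
Iteration 3: components of {Bearing,Seal} -> Arm = 6*2 = 12, Housing = 6*2 = 12, Panel = 6*2 = 12.
Iteration 4: no further components; recursion stops.
Total rows emitted: 8.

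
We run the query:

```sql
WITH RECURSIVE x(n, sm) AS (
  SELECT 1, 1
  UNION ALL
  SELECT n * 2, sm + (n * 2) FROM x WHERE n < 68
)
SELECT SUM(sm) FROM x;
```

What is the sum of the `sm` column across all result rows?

Base: n=1, sm=1.
Iteration 1: 1 < 68 holds -> n = 1 * 2 = 2, sm = 1 + 2 = 3.
Iteration 2: 2 < 68 holds -> n = 2 * 2 = 4, sm = 3 + 4 = 7.
Iteration 3: 4 < 68 holds -> n = 4 * 2 = 8, sm = 7 + 8 = 15.
Iteration 4: 8 < 68 holds -> n = 8 * 2 = 16, sm = 15 + 16 = 31.
Iteration 5: 16 < 68 holds -> n = 16 * 2 = 32, sm = 31 + 32 = 63.
Iteration 6: 32 < 68 holds -> n = 32 * 2 = 64, sm = 63 + 64 = 127.
Iteration 7: 64 < 68 holds -> n = 64 * 2 = 128, sm = 127 + 128 = 255.
Iteration 8: 128 < 68 fails; recursion stops.
SUM(sm) = 1 + 3 + 7 + 15 + 31 + 63 + 127 + 255 = 502.

502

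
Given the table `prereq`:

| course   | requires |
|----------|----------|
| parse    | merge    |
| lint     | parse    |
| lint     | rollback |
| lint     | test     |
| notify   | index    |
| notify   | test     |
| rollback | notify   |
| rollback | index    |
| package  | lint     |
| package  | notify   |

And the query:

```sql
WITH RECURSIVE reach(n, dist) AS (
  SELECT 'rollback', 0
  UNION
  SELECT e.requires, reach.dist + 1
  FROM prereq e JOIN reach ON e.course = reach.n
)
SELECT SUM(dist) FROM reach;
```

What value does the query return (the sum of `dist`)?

6

Base: (rollback, dist=0).
Iteration 1: edges from {rollback} -> (index, dist=1), (notify, dist=1).
Iteration 2: edges from {index,notify} -> (index, dist=2), (test, dist=2).
Iteration 3: no outgoing edges from {index,test}; recursion stops.
SUM(dist) = 0 + 1 + 1 + 2 + 2 = 6.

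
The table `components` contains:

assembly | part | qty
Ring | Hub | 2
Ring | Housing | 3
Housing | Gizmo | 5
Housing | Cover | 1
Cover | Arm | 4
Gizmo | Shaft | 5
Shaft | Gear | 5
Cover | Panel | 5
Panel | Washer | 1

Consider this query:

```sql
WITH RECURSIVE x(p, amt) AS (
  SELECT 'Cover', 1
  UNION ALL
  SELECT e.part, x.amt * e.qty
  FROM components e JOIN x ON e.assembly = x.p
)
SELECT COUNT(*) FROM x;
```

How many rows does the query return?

Base: (Cover, amt=1).
Iteration 1: components of {Cover} -> Arm = 1*4 = 4, Panel = 1*5 = 5.
Iteration 2: components of {Arm,Panel} -> Washer = 5*1 = 5.
Iteration 3: no further components; recursion stops.
Total rows emitted: 4.

4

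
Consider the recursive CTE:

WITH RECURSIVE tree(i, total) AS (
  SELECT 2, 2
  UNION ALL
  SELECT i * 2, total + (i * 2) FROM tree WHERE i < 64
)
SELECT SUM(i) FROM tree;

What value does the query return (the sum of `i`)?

Base: i=2, total=2.
Iteration 1: 2 < 64 holds -> i = 2 * 2 = 4, total = 2 + 4 = 6.
Iteration 2: 4 < 64 holds -> i = 4 * 2 = 8, total = 6 + 8 = 14.
Iteration 3: 8 < 64 holds -> i = 8 * 2 = 16, total = 14 + 16 = 30.
Iteration 4: 16 < 64 holds -> i = 16 * 2 = 32, total = 30 + 32 = 62.
Iteration 5: 32 < 64 holds -> i = 32 * 2 = 64, total = 62 + 64 = 126.
Iteration 6: 64 < 64 fails; recursion stops.
SUM(i) = 2 + 4 + 8 + 16 + 32 + 64 = 126.

126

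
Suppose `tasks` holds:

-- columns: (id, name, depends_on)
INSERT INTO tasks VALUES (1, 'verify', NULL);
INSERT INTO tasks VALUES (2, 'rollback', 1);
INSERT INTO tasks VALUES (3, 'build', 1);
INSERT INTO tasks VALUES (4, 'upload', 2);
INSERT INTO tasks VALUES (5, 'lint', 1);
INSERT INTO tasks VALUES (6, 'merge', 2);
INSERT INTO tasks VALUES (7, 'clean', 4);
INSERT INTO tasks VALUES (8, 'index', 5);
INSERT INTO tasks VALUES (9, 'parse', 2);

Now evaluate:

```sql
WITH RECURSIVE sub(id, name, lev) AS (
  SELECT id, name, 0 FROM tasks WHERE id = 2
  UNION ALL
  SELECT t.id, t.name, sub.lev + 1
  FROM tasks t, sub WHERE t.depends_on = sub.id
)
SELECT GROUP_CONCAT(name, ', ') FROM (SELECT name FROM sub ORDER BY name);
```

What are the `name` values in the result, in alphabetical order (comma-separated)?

Base: id=2 (rollback) at lev 0.
Iteration 1: rows with depends_on in {2} -> upload (id 4, lev 1), merge (id 6, lev 1), parse (id 9, lev 1).
Iteration 2: rows with depends_on in {4,6,9} -> clean (id 7, lev 2).
Iteration 3: no rows with depends_on in {7}; recursion stops.

clean, merge, parse, rollback, upload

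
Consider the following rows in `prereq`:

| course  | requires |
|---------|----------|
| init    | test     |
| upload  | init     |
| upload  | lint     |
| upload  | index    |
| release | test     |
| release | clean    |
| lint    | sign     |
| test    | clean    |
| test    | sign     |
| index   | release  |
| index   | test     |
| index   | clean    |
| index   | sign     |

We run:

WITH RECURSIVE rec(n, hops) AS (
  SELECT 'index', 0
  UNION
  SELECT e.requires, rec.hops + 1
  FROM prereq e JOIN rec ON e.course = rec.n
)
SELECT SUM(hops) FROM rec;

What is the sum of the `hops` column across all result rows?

Base: (index, hops=0).
Iteration 1: edges from {index} -> (clean, hops=1), (release, hops=1), (sign, hops=1), (test, hops=1).
Iteration 2: edges from {clean,release,sign,test} -> (clean, hops=2), (sign, hops=2), (test, hops=2). [UNION drops 1 duplicate row(s)]
Iteration 3: edges from {clean,sign,test} -> (clean, hops=3), (sign, hops=3).
Iteration 4: no outgoing edges from {clean,sign}; recursion stops.
SUM(hops) = 0 + 1 + 1 + 1 + 1 + 2 + 2 + 2 + 3 + 3 = 16.

16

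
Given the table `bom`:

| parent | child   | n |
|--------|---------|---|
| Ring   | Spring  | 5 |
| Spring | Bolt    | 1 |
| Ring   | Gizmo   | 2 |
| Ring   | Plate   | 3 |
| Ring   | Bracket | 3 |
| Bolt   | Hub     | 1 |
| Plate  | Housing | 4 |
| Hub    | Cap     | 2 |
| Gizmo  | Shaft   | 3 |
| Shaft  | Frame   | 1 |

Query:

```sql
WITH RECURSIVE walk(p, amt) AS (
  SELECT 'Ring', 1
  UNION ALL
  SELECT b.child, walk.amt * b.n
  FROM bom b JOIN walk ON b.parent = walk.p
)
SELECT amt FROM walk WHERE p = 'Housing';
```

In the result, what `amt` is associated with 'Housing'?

Base: (Ring, amt=1).
Iteration 1: components of {Ring} -> Bracket = 1*3 = 3, Gizmo = 1*2 = 2, Plate = 1*3 = 3, Spring = 1*5 = 5.
Iteration 2: components of {Bracket,Gizmo,Plate,Spring} -> Bolt = 5*1 = 5, Housing = 3*4 = 12, Shaft = 2*3 = 6.
Iteration 3: components of {Bolt,Housing,Shaft} -> Frame = 6*1 = 6, Hub = 5*1 = 5.
Iteration 4: components of {Frame,Hub} -> Cap = 5*2 = 10.
Iteration 5: no further components; recursion stops.

12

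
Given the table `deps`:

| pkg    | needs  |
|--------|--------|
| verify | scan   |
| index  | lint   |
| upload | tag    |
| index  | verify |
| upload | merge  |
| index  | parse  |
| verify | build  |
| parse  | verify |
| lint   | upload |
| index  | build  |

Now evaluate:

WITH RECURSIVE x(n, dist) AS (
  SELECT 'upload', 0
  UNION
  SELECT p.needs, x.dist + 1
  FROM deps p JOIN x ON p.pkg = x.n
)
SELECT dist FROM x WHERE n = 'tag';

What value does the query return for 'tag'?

1

Base: (upload, dist=0).
Iteration 1: edges from {upload} -> (merge, dist=1), (tag, dist=1).
Iteration 2: no outgoing edges from {merge,tag}; recursion stops.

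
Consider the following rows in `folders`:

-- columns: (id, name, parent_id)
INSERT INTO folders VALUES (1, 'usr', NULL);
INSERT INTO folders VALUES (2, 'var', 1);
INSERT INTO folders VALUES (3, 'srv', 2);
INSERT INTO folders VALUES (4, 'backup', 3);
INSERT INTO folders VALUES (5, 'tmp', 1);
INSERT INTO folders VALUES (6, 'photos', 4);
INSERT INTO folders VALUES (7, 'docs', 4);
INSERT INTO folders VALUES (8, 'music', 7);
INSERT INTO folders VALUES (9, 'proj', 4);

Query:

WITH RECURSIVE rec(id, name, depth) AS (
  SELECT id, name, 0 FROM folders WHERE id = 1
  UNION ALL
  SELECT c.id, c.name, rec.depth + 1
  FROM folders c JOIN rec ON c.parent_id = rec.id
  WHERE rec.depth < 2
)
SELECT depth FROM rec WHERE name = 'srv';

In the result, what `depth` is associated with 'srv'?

Base: id=1 (usr) at depth 0.
Iteration 1: rows with parent_id in {1} -> var (id 2, depth 1), tmp (id 5, depth 1).
Iteration 2: rows with parent_id in {2,5} -> srv (id 3, depth 2).
Iteration 3: depth < 2 fails for all current rows; recursion stops.

2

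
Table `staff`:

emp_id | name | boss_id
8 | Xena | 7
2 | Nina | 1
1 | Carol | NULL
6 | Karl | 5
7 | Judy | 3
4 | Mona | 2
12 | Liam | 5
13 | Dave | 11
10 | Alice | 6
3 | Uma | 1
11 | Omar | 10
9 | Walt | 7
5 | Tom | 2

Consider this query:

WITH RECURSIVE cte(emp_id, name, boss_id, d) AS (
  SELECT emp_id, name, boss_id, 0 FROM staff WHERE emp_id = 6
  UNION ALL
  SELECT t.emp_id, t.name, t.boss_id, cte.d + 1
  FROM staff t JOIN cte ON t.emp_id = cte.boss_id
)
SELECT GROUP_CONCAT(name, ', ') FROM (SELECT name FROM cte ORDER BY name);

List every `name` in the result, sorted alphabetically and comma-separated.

Base: emp_id=6 (Karl), boss_id=5, d 0.
Iteration 1: join on emp_id=5 -> Tom (id 5, boss_id=2, d 1).
Iteration 2: join on emp_id=2 -> Nina (id 2, boss_id=1, d 2).
Iteration 3: join on emp_id=1 -> Carol (id 1, boss_id=NULL, d 3).
Iteration 4: boss_id is NULL; no match; recursion stops.

Carol, Karl, Nina, Tom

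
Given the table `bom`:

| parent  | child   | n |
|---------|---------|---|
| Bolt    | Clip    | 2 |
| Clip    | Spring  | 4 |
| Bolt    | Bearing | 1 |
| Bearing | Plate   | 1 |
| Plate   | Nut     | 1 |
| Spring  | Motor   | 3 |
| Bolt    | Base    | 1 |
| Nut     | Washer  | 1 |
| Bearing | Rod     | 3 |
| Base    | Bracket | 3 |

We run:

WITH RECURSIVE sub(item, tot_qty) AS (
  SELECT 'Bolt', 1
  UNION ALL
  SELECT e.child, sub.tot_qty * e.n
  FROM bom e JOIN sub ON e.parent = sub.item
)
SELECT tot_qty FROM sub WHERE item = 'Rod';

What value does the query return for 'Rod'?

Base: (Bolt, tot_qty=1).
Iteration 1: components of {Bolt} -> Base = 1*1 = 1, Bearing = 1*1 = 1, Clip = 1*2 = 2.
Iteration 2: components of {Base,Bearing,Clip} -> Bracket = 1*3 = 3, Plate = 1*1 = 1, Rod = 1*3 = 3, Spring = 2*4 = 8.
Iteration 3: components of {Bracket,Plate,Rod,Spring} -> Motor = 8*3 = 24, Nut = 1*1 = 1.
Iteration 4: components of {Motor,Nut} -> Washer = 1*1 = 1.
Iteration 5: no further components; recursion stops.

3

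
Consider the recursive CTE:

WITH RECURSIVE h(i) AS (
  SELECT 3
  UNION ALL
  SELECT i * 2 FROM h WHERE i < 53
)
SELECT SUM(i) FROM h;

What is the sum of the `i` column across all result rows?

189

Base: i=3.
Iteration 1: 3 < 53 holds -> i = 3 * 2 = 6.
Iteration 2: 6 < 53 holds -> i = 6 * 2 = 12.
Iteration 3: 12 < 53 holds -> i = 12 * 2 = 24.
Iteration 4: 24 < 53 holds -> i = 24 * 2 = 48.
Iteration 5: 48 < 53 holds -> i = 48 * 2 = 96.
Iteration 6: 96 < 53 fails; recursion stops.
SUM(i) = 3 + 6 + 12 + 24 + 48 + 96 = 189.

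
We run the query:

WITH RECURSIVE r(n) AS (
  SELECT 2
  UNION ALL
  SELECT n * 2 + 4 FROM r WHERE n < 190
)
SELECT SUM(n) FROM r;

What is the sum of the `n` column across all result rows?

734

Base: n=2.
Iteration 1: 2 < 190 holds -> n = 2 * 2 + 4 = 8.
Iteration 2: 8 < 190 holds -> n = 8 * 2 + 4 = 20.
Iteration 3: 20 < 190 holds -> n = 20 * 2 + 4 = 44.
Iteration 4: 44 < 190 holds -> n = 44 * 2 + 4 = 92.
Iteration 5: 92 < 190 holds -> n = 92 * 2 + 4 = 188.
Iteration 6: 188 < 190 holds -> n = 188 * 2 + 4 = 380.
Iteration 7: 380 < 190 fails; recursion stops.
SUM(n) = 2 + 8 + 20 + 44 + 92 + 188 + 380 = 734.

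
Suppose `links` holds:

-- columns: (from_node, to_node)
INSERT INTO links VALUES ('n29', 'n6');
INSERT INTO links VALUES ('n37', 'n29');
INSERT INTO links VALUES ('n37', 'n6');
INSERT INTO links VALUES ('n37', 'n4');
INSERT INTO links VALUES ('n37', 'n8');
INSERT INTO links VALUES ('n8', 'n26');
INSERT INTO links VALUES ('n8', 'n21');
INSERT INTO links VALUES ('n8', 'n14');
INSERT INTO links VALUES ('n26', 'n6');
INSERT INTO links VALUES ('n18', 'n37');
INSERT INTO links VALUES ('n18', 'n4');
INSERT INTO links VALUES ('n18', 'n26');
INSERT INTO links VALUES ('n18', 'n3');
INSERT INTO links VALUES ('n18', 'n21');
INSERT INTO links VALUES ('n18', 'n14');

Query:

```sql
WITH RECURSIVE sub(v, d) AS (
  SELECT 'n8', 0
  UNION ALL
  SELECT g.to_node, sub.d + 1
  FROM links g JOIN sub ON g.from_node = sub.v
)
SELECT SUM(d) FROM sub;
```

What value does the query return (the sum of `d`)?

5

Base: (n8, d=0).
Iteration 1: edges from {n8} -> (n14, d=1), (n21, d=1), (n26, d=1).
Iteration 2: edges from {n14,n21,n26} -> (n6, d=2).
Iteration 3: no outgoing edges from {n6}; recursion stops.
SUM(d) = 0 + 1 + 1 + 1 + 2 = 5.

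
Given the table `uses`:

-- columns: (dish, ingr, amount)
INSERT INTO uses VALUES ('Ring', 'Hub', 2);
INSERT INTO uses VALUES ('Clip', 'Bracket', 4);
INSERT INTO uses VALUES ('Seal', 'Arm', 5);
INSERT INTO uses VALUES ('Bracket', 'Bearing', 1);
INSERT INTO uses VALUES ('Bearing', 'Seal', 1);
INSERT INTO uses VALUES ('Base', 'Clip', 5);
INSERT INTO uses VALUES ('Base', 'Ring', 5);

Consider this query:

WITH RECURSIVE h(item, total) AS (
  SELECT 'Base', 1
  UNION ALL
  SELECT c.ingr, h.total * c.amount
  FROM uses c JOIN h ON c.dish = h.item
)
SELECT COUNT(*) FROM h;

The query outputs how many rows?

Base: (Base, total=1).
Iteration 1: components of {Base} -> Clip = 1*5 = 5, Ring = 1*5 = 5.
Iteration 2: components of {Clip,Ring} -> Bracket = 5*4 = 20, Hub = 5*2 = 10.
Iteration 3: components of {Bracket,Hub} -> Bearing = 20*1 = 20.
Iteration 4: components of {Bearing} -> Seal = 20*1 = 20.
Iteration 5: components of {Seal} -> Arm = 20*5 = 100.
Iteration 6: no further components; recursion stops.
Total rows emitted: 8.

8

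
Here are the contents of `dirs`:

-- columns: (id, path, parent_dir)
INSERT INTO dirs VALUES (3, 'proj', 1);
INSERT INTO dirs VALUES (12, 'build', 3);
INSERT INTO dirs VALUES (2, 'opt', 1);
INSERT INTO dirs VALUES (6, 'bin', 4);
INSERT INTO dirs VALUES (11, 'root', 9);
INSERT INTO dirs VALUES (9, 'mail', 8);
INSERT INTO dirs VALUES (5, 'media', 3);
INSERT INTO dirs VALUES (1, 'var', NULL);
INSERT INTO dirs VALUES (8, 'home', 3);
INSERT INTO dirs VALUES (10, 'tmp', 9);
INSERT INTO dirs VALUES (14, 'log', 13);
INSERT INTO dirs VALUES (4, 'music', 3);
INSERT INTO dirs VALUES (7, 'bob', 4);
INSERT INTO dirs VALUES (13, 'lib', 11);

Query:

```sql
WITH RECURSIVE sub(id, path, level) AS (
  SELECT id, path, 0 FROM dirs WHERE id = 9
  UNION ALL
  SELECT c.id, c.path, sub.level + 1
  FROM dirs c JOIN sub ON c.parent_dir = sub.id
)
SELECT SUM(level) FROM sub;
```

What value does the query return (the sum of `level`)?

7

Base: id=9 (mail) at level 0.
Iteration 1: rows with parent_dir in {9} -> tmp (id 10, level 1), root (id 11, level 1).
Iteration 2: rows with parent_dir in {10,11} -> lib (id 13, level 2).
Iteration 3: rows with parent_dir in {13} -> log (id 14, level 3).
Iteration 4: no rows with parent_dir in {14}; recursion stops.
SUM(level) = 0 + 1 + 1 + 2 + 3 = 7.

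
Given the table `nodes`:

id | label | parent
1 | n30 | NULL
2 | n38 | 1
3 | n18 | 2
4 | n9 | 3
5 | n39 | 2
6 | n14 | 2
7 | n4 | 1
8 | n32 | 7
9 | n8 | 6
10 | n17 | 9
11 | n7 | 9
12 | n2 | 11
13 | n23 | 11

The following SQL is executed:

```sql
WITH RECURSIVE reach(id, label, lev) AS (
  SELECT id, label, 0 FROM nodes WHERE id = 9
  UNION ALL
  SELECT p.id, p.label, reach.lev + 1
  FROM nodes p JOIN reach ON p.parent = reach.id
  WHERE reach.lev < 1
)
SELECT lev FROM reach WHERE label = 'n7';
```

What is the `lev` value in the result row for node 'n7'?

Base: id=9 (n8) at lev 0.
Iteration 1: rows with parent in {9} -> n17 (id 10, lev 1), n7 (id 11, lev 1).
Iteration 2: lev < 1 fails for all current rows; recursion stops.

1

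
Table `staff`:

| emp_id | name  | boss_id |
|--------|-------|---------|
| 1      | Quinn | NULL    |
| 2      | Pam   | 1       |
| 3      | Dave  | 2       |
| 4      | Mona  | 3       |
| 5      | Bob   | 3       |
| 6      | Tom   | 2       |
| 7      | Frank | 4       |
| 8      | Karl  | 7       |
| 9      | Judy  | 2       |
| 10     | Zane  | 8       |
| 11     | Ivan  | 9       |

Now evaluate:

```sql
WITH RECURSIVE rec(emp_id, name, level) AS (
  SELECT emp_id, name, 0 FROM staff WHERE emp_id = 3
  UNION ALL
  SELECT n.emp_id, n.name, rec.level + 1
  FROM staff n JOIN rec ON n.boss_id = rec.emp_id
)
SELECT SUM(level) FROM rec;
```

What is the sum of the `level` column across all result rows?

11

Base: emp_id=3 (Dave) at level 0.
Iteration 1: rows with boss_id in {3} -> Mona (id 4, level 1), Bob (id 5, level 1).
Iteration 2: rows with boss_id in {4,5} -> Frank (id 7, level 2).
Iteration 3: rows with boss_id in {7} -> Karl (id 8, level 3).
Iteration 4: rows with boss_id in {8} -> Zane (id 10, level 4).
Iteration 5: no rows with boss_id in {10}; recursion stops.
SUM(level) = 0 + 1 + 1 + 2 + 3 + 4 = 11.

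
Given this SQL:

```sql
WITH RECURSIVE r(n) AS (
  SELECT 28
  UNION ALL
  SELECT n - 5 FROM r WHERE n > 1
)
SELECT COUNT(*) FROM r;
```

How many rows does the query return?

Base: n=28.
Iteration 1: 28 > 1 holds -> n = 28 - 5 = 23.
Iteration 2: 23 > 1 holds -> n = 23 - 5 = 18.
Iteration 3: 18 > 1 holds -> n = 18 - 5 = 13.
Iteration 4: 13 > 1 holds -> n = 13 - 5 = 8.
Iteration 5: 8 > 1 holds -> n = 8 - 5 = 3.
Iteration 6: 3 > 1 holds -> n = 3 - 5 = -2.
Iteration 7: -2 > 1 fails; recursion stops.
Total rows emitted: 7.

7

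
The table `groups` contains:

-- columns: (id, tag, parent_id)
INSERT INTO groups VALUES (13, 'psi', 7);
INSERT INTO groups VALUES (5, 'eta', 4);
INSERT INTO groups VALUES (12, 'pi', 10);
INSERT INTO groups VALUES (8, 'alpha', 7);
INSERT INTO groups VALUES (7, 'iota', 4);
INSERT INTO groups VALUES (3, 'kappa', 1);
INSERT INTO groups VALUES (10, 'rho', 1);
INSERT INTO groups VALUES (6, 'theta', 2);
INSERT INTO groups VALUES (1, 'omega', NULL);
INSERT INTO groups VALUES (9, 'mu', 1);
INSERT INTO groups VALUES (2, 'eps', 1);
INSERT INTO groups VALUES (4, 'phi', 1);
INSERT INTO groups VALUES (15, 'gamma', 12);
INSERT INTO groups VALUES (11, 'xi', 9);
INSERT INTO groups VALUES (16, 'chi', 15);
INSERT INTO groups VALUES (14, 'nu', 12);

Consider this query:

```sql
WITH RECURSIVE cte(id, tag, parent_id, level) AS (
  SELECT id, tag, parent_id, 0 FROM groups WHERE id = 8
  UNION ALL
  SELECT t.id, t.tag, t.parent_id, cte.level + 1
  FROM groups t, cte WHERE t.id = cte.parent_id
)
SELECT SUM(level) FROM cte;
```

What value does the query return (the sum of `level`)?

Base: id=8 (alpha), parent_id=7, level 0.
Iteration 1: join on id=7 -> iota (id 7, parent_id=4, level 1).
Iteration 2: join on id=4 -> phi (id 4, parent_id=1, level 2).
Iteration 3: join on id=1 -> omega (id 1, parent_id=NULL, level 3).
Iteration 4: parent_id is NULL; no match; recursion stops.
SUM(level) = 0 + 1 + 2 + 3 = 6.

6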